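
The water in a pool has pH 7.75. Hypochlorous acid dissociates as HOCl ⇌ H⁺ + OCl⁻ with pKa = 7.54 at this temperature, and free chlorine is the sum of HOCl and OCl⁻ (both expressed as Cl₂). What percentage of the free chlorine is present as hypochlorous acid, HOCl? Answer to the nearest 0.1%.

38.1%

[OCl⁻]/[HOCl] = 10^(pH − pKa) = 10^(7.75 − 7.54) = 10^0.21 = 1.622.
Fraction as HOCl = 1 / (1 + 1.622) = 0.3814.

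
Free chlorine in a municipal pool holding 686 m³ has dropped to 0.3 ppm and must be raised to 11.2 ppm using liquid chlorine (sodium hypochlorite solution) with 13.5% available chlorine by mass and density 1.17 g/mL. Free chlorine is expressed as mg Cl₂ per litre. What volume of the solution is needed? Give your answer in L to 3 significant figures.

47.3 L

Volume: 686 m³ = 686,000 L.
Chlorine deficit: 11.2 − 0.3 = 10.9 ppm = 10.9 mg/L as Cl₂.
Cl₂ equivalent needed: 10.9 mg/L × 686,000 L = 7,477,000 mg = 7477 g.
Product at 13.5% available chlorine: 7477 / 0.135 = 55,390 g.
Volume at density 1.17 g/mL: 55,390 g ÷ 1.17 g/mL = 47,340 mL.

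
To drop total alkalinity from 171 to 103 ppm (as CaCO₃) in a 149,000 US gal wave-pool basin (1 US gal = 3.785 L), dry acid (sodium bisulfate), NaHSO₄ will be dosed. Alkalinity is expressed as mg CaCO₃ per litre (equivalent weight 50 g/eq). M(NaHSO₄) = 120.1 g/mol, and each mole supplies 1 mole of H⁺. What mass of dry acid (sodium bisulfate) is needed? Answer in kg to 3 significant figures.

Volume: 149,000 US gal × 3.785 L/gal = 563,965 L.
Alkalinity to neutralize: (171 − 103) = 68 mg/L as CaCO₃ × 563,965 L = 38,350 g as CaCO₃.
Equivalents of H⁺ required: 38,350 ÷ 50 g/eq = 767 eq = 767 mol NaHSO₄.
Mass of NaHSO₄: 767 × 120.1 = 92,120 g.

92.1 kg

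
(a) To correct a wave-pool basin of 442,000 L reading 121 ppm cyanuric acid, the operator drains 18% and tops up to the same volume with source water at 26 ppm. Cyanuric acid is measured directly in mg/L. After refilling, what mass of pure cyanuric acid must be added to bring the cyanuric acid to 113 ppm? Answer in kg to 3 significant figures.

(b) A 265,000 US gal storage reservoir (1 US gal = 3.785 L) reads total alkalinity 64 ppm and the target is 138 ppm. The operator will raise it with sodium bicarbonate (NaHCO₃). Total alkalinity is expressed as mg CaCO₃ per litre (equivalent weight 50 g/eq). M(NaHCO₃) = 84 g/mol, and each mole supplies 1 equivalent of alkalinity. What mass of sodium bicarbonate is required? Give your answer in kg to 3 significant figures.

(a) 4.02 kg; (b) 125 kg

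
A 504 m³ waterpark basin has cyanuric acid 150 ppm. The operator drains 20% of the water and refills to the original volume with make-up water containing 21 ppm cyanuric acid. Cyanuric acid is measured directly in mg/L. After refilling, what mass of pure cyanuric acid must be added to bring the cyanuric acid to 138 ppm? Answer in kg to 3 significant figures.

Volume: 504 m³ = 504,000 L.
After draining 20% and refilling: 150 × 0.80 + 21 × 0.20 = 124.2 ppm.
Deficit to target: 138 − 124.2 = 13.8 mg/L.
Mass: 13.8 mg/L × 504,000 L = 6955 g cyanuric acid.

6.96 kg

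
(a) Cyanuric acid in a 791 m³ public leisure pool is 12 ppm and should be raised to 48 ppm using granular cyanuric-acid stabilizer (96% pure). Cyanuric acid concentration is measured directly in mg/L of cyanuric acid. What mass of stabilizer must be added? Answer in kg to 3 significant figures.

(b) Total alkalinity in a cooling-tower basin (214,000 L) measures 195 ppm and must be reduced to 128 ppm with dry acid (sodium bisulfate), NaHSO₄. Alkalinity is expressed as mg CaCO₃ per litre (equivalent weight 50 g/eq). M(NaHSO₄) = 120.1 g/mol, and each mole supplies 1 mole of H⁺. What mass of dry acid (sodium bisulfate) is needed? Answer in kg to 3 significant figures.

(a) 29.7 kg; (b) 34.4 kg

(a) Volume: 791 m³ = 791,000 L.
(a) CYA to add: (48 − 12) = 36 mg/L × 791,000 L = 28,480 g cyanuric acid.
(a) At 96% purity: 28,480 / 0.96 = 29,660 g product.

(b) Alkalinity to neutralize: (195 − 128) = 67 mg/L as CaCO₃ × 214,000 L = 14,340 g as CaCO₃.
(b) Equivalents of H⁺ required: 14,340 ÷ 50 g/eq = 286.8 eq = 286.8 mol NaHSO₄.
(b) Mass of NaHSO₄: 286.8 × 120.1 = 34,440 g.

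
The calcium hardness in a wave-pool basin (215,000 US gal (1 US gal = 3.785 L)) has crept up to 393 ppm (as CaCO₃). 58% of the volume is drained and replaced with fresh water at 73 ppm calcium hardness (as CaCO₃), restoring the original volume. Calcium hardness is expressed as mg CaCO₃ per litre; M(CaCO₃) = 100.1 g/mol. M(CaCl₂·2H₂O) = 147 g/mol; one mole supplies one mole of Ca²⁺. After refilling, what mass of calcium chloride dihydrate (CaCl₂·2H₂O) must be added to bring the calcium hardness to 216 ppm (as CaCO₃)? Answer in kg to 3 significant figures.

10.3 kg

Volume: 215,000 US gal × 3.785 L/gal = 813,775 L.
After draining 58% and refilling: 393 × 0.42 + 73 × 0.58 = 207.4 ppm.
Deficit to target: 216 − 207.4 = 8.6 mg/L.
As CaCO₃: 8.6 mg/L × 813,775 L = 6998 g; ÷ 100.1 = 69.91 mol Ca²⁺.
Mass: 69.91 × 147 = 10,280 g.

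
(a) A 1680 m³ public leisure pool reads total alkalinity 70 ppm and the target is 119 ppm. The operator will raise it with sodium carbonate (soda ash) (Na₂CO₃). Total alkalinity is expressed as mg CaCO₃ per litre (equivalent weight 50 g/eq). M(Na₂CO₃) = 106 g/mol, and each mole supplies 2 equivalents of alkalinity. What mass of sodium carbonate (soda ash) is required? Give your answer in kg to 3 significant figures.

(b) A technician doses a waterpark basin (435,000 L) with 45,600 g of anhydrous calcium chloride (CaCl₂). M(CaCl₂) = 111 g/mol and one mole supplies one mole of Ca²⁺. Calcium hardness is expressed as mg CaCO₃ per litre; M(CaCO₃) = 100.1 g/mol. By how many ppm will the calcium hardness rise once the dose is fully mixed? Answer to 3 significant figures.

(a) Volume: 1680 m³ = 1,680,000 L.
(a) Alkalinity to add: (119 − 70) = 49 mg/L as CaCO₃ × 1,680,000 L = 82,320 g as CaCO₃.
(a) Equivalents: 82,320 g ÷ 50 g/eq = 1646 eq.
(a) Each mole of Na₂CO₃ supplies 2 eq, so 1646 / 2 = 823.2 mol.
(a) Mass: 823.2 mol × 106 g/mol = 87,260 g.

(b) Moles of Ca²⁺: 45,600 g ÷ 111 g/mol = 410.8 mol.
(b) As CaCO₃: 410.8 mol × 100.1 g/mol = 41,120 g.
(b) Rise: 41,120 g / 435,000 L × 1000 = 94.53 mg/L.

(a) 87.3 kg; (b) 94.5 ppm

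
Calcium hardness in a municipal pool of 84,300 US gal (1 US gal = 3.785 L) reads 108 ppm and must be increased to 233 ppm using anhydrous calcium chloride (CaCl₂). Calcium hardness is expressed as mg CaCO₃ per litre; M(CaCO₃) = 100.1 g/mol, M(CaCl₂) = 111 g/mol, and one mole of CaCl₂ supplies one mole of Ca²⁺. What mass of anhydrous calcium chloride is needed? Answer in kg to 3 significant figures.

44.2 kg

Volume: 84,300 US gal × 3.785 L/gal = 319,076 L.
Hardness to add: (233 − 108) = 125 mg/L as CaCO₃ × 319,076 L = 39,880 g as CaCO₃.
Moles of Ca²⁺ (1 mol Ca²⁺ ≡ 1 mol CaCO₃): 39,880 / 100.1 g/mol = 398.4 mol.
Mass of CaCl₂: 398.4 × 111 = 44,230 g.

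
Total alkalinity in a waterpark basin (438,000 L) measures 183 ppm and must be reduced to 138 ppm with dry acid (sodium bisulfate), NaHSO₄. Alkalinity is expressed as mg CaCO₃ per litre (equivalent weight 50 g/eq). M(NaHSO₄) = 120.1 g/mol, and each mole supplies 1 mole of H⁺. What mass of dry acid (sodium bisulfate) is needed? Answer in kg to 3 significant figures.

Alkalinity to neutralize: (183 − 138) = 45 mg/L as CaCO₃ × 438,000 L = 19,710 g as CaCO₃.
Equivalents of H⁺ required: 19,710 ÷ 50 g/eq = 394.2 eq = 394.2 mol NaHSO₄.
Mass of NaHSO₄: 394.2 × 120.1 = 47,340 g.

47.3 kg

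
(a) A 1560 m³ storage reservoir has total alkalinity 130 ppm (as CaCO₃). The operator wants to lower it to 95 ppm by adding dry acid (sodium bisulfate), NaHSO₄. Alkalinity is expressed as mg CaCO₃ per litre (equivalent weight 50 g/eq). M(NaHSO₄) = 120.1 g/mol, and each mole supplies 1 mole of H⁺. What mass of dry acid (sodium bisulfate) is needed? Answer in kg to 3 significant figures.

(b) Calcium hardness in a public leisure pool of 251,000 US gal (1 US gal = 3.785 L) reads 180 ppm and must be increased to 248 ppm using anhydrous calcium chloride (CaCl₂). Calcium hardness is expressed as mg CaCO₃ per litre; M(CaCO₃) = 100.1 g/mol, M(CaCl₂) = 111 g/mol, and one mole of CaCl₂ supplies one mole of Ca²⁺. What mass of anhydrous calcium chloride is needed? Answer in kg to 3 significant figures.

(a) 131 kg; (b) 71.6 kg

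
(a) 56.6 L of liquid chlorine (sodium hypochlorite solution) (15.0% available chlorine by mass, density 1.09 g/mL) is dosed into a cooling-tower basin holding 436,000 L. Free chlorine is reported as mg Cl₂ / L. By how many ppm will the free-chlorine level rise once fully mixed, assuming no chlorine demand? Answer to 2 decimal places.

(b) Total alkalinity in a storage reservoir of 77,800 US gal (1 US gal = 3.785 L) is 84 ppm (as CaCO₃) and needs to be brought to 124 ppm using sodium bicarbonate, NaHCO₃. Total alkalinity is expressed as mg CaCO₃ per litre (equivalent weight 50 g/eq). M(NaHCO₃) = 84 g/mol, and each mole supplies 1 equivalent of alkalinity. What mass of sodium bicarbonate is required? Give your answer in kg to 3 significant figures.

(a) 21.23 ppm; (b) 19.8 kg

(a) Mass of solution: 56.6 L × 1000 mL/L × 1.09 g/mL = 61,690 g.
(a) Available chlorine delivered: 61,690 g × 0.15 = 9254 g as Cl₂.
(a) Concentration rise: 9254 g / 436,000 L = 21.23 mg/L = 21.23 ppm.

(b) Volume: 77,800 US gal × 3.785 L/gal = 294,473 L.
(b) Alkalinity to add: (124 − 84) = 40 mg/L as CaCO₃ × 294,473 L = 11,780 g as CaCO₃.
(b) Equivalents: 11,780 g ÷ 50 g/eq = 235.6 eq.
(b) NaHCO₃ supplies 1 eq per mole → 235.6 mol.
(b) Mass: 235.6 mol × 84 g/mol = 19,790 g.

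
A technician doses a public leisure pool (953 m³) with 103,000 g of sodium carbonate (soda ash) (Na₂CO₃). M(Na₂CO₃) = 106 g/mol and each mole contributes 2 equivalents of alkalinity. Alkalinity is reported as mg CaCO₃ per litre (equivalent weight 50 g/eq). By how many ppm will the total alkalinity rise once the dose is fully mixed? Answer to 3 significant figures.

102 ppm

Volume: 953 m³ = 953,000 L.
Moles of Na₂CO₃: 103,000 g ÷ 106 g/mol = 971.7 mol → 1943 eq of alkalinity.
As CaCO₃: 1943 eq × 50 g/eq = 97,170 g.
Rise: 97,170 g / 953,000 L × 1000 = 102 mg/L.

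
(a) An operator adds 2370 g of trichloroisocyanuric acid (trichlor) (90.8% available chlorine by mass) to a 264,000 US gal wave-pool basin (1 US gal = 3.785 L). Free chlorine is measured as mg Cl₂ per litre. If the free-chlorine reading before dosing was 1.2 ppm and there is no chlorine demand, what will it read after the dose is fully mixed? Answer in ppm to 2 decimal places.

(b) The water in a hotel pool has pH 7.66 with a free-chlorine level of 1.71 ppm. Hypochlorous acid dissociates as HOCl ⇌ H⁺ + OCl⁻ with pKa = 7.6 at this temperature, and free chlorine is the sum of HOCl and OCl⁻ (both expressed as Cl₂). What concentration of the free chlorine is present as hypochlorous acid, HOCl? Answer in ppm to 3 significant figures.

(a) 3.35 ppm; (b) 0.796 ppm

(a) Volume: 264,000 US gal × 3.785 L/gal = 999,240 L.
(a) Available chlorine delivered: 2370 g × 0.908 = 2152 g as Cl₂.
(a) Concentration rise: 2152 g / 999,240 L = 2.154 mg/L = 2.15 ppm.
(a) Final FC: 1.2 + 2.15 = 3.35 ppm.

(b) [OCl⁻]/[HOCl] = 10^(pH − pKa) = 10^(7.66 − 7.6) = 10^0.06 = 1.148.
(b) Fraction as HOCl = 1 / (1 + 1.148) = 0.4655.
(b) HOCl = 0.4655 × 1.71 ppm = 0.796 ppm.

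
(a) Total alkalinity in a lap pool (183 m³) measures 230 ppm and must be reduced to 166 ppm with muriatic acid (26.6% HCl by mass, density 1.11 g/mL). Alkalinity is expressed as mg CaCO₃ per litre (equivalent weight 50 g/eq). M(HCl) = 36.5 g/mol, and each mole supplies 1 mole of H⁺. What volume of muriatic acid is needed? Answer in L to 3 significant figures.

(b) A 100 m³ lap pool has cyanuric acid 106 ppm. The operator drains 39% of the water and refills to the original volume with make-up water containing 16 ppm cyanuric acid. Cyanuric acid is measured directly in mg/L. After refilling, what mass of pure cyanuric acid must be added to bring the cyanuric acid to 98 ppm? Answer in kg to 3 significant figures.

(a) 29.0 L; (b) 2.71 kg

(a) Volume: 183 m³ = 183,000 L.
(a) Alkalinity to neutralize: (230 − 166) = 64 mg/L as CaCO₃ × 183,000 L = 11,710 g as CaCO₃.
(a) Equivalents of H⁺ required: 11,710 ÷ 50 g/eq = 234.2 eq = 234.2 mol HCl.
(a) Mass of HCl: 234.2 × 36.5 = 8550 g.
(a) Mass of 26.6% solution: 8550 / 0.266 = 32,140 g.
(a) Volume: 32,140 g ÷ 1.11 g/mL = 28,960 mL.

(b) Volume: 100 m³ = 100,000 L.
(b) After draining 39% and refilling: 106 × 0.61 + 16 × 0.39 = 70.9 ppm.
(b) Deficit to target: 98 − 70.9 = 27.1 mg/L.
(b) Mass: 27.1 mg/L × 100,000 L = 2710 g cyanuric acid.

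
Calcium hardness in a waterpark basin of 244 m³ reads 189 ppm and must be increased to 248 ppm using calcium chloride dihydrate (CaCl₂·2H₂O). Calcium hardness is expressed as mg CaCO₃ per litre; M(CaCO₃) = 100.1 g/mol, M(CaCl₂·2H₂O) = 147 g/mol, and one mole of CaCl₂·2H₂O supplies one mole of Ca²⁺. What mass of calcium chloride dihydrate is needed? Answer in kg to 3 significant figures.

21.1 kg

Volume: 244 m³ = 244,000 L.
Hardness to add: (248 − 189) = 59 mg/L as CaCO₃ × 244,000 L = 14,400 g as CaCO₃.
Moles of Ca²⁺ (1 mol Ca²⁺ ≡ 1 mol CaCO₃): 14,400 / 100.1 g/mol = 143.8 mol.
Mass of CaCl₂·2H₂O: 143.8 × 147 = 21,140 g.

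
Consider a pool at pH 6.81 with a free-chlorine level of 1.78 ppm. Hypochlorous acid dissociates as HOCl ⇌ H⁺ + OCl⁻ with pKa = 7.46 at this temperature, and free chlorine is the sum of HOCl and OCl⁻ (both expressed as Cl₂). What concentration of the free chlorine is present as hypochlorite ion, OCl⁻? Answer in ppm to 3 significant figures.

[OCl⁻]/[HOCl] = 10^(pH − pKa) = 10^(6.81 − 7.46) = 10^-0.65 = 0.2239.
Fraction as HOCl = 1 / (1 + 0.2239) = 0.8171.
OCl⁻ = (1 − 0.8171) × 1.78 ppm = 0.3256 ppm.

0.326 ppm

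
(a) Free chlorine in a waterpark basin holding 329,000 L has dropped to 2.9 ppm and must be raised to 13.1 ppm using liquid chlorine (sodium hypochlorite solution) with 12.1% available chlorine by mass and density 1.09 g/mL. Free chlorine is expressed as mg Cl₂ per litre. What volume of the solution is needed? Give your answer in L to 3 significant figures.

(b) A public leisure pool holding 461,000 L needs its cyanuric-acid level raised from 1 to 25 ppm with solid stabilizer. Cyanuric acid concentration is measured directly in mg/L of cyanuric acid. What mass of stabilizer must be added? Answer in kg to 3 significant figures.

(a) Chlorine deficit: 13.1 − 2.9 = 10.2 ppm = 10.2 mg/L as Cl₂.
(a) Cl₂ equivalent needed: 10.2 mg/L × 329,000 L = 3,356,000 mg = 3356 g.
(a) Product at 12.1% available chlorine: 3356 / 0.121 = 27,730 g.
(a) Volume at density 1.09 g/mL: 27,730 g ÷ 1.09 g/mL = 25,440 mL.

(b) CYA to add: (25 − 1) = 24 mg/L × 461,000 L = 11,060 g cyanuric acid.

(a) 25.4 L; (b) 11.1 kg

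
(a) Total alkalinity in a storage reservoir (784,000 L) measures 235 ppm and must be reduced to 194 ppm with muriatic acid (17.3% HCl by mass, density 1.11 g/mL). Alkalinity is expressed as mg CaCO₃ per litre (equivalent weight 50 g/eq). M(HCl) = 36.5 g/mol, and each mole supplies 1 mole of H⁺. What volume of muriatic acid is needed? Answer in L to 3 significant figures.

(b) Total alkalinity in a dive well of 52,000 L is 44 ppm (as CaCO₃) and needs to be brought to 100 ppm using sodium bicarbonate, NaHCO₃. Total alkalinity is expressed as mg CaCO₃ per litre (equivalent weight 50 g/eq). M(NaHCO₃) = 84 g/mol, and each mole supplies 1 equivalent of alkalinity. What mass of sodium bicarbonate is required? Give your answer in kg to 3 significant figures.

(a) Alkalinity to neutralize: (235 − 194) = 41 mg/L as CaCO₃ × 784,000 L = 32,140 g as CaCO₃.
(a) Equivalents of H⁺ required: 32,140 ÷ 50 g/eq = 642.9 eq = 642.9 mol HCl.
(a) Mass of HCl: 642.9 × 36.5 = 23,470 g.
(a) Mass of 17.3% solution: 23,470 / 0.173 = 135,600 g.
(a) Volume: 135,600 g ÷ 1.11 g/mL = 122,200 mL.

(b) Alkalinity to add: (100 − 44) = 56 mg/L as CaCO₃ × 52,000 L = 2912 g as CaCO₃.
(b) Equivalents: 2912 g ÷ 50 g/eq = 58.24 eq.
(b) NaHCO₃ supplies 1 eq per mole → 58.24 mol.
(b) Mass: 58.24 mol × 84 g/mol = 4892 g.

(a) 122 L; (b) 4.89 kg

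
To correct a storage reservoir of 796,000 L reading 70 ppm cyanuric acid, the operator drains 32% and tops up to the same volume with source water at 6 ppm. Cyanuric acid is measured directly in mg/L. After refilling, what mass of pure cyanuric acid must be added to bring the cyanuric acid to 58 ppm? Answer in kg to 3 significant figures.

6.75 kg

After draining 32% and refilling: 70 × 0.68 + 6 × 0.32 = 49.52 ppm.
Deficit to target: 58 − 49.52 = 8.48 mg/L.
Mass: 8.48 mg/L × 796,000 L = 6750 g cyanuric acid.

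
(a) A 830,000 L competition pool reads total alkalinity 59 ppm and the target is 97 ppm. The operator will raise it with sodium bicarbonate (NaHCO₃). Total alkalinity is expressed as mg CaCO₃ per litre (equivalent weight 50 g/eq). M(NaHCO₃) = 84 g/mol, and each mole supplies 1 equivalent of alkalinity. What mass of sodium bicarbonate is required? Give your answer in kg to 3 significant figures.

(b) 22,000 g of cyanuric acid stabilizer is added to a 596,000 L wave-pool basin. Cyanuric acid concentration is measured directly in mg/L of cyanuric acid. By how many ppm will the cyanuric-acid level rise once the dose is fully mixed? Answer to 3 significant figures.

(a) Alkalinity to add: (97 − 59) = 38 mg/L as CaCO₃ × 830,000 L = 31,540 g as CaCO₃.
(a) Equivalents: 31,540 g ÷ 50 g/eq = 630.8 eq.
(a) NaHCO₃ supplies 1 eq per mole → 630.8 mol.
(a) Mass: 630.8 mol × 84 g/mol = 52,990 g.

(b) Rise: 22,000 g / 596,000 L × 1000 = 36.91 mg/L.

(a) 53.0 kg; (b) 36.9 ppm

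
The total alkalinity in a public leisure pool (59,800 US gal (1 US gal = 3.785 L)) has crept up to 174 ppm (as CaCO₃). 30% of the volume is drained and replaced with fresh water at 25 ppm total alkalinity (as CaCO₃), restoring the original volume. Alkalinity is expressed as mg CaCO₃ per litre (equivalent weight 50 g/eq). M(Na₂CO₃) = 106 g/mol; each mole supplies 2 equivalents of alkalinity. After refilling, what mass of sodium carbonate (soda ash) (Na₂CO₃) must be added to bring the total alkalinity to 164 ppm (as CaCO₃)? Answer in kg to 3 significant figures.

8.33 kg

Volume: 59,800 US gal × 3.785 L/gal = 226,343 L.
After draining 30% and refilling: 174 × 0.70 + 25 × 0.30 = 129.3 ppm.
Deficit to target: 164 − 129.3 = 34.7 mg/L.
As CaCO₃: 34.7 mg/L × 226,343 L = 7854 g; ÷ 50 g/eq ÷ 2 = 78.54 mol Na₂CO₃.
Mass: 78.54 × 106 = 8325 g.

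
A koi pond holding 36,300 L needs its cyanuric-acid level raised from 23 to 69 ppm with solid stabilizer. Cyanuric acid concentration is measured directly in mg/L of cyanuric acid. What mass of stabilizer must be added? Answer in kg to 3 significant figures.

CYA to add: (69 − 23) = 46 mg/L × 36,300 L = 1670 g cyanuric acid.

1.67 kg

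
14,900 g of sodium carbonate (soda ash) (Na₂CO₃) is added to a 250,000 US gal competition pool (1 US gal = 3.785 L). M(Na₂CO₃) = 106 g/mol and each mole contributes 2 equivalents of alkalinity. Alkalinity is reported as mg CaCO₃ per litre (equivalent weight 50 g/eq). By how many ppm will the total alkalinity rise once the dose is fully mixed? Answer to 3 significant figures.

Volume: 250,000 US gal × 3.785 L/gal = 946,250 L.
Moles of Na₂CO₃: 14,900 g ÷ 106 g/mol = 140.6 mol → 281.1 eq of alkalinity.
As CaCO₃: 281.1 eq × 50 g/eq = 14,060 g.
Rise: 14,060 g / 946,250 L × 1000 = 14.86 mg/L.

14.9 ppm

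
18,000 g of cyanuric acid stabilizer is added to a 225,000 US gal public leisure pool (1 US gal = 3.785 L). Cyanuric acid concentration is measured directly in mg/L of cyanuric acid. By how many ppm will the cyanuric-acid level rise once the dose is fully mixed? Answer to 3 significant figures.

21.1 ppm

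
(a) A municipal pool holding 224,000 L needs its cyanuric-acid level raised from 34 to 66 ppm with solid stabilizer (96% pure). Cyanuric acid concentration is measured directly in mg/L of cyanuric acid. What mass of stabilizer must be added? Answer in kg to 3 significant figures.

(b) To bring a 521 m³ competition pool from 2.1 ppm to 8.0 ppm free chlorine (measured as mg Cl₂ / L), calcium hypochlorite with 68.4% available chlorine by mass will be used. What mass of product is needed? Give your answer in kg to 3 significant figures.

(a) CYA to add: (66 − 34) = 32 mg/L × 224,000 L = 7168 g cyanuric acid.
(a) At 96% purity: 7168 / 0.96 = 7467 g product.

(b) Volume: 521 m³ = 521,000 L.
(b) Chlorine deficit: 8.0 − 2.1 = 5.9 ppm = 5.9 mg/L as Cl₂.
(b) Cl₂ equivalent needed: 5.9 mg/L × 521,000 L = 3,074,000 mg = 3074 g.
(b) Product at 68.4% available chlorine: 3074 / 0.684 = 4494 g.

(a) 7.47 kg; (b) 4.49 kg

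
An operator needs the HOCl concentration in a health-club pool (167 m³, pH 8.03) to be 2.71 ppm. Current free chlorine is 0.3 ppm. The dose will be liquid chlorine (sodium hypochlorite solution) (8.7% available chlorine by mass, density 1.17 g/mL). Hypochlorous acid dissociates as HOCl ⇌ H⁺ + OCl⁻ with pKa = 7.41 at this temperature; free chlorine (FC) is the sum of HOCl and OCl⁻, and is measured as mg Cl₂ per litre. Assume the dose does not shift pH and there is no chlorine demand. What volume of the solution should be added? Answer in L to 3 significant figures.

Volume: 167 m³ = 167,000 L.
[OCl⁻]/[HOCl] = 10^(pH − pKa) = 10^(8.03 − 7.41) = 4.169; fraction as HOCl = 1/(1 + 4.169) = 0.1935.
Free chlorine required for 2.71 ppm HOCl: 2.71 / 0.1935 = 14.01 ppm.
FC to add: 14.01 − 0.3 = 13.71 mg/L as Cl₂.
Cl₂ equivalent: 13.71 mg/L × 167,000 L = 2289 g.
Product at 8.7% available Cl: 2289 / 0.087 = 26,310 g.
Volume: 26,310 g ÷ 1.17 g/mL = 22,490 mL.

22.5 L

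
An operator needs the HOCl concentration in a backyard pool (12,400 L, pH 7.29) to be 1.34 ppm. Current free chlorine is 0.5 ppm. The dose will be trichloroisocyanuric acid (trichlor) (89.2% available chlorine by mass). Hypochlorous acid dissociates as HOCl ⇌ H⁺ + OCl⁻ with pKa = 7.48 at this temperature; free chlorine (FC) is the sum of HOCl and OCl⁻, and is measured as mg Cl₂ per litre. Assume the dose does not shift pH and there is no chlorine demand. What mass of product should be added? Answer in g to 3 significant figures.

23.7 g

[OCl⁻]/[HOCl] = 10^(pH − pKa) = 10^(7.29 − 7.48) = 0.6457; fraction as HOCl = 1/(1 + 0.6457) = 0.6077.
Free chlorine required for 1.34 ppm HOCl: 1.34 / 0.6077 = 2.205 ppm.
FC to add: 2.205 − 0.5 = 1.705 mg/L as Cl₂.
Cl₂ equivalent: 1.705 mg/L × 12,400 L = 21.14 g.
Product at 89.2% available Cl: 21.14 / 0.892 = 23.7 g.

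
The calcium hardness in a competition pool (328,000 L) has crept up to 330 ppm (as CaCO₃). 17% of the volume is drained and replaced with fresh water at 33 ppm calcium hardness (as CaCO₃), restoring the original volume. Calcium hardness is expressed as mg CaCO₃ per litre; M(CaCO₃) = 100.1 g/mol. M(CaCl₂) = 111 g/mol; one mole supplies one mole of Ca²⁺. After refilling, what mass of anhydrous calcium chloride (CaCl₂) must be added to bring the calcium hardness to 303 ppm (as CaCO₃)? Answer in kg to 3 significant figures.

8.54 kg

After draining 17% and refilling: 330 × 0.83 + 33 × 0.17 = 279.51 ppm.
Deficit to target: 303 − 279.51 = 23.49 mg/L.
As CaCO₃: 23.49 mg/L × 328,000 L = 7705 g; ÷ 100.1 = 76.97 mol Ca²⁺.
Mass: 76.97 × 111 = 8544 g.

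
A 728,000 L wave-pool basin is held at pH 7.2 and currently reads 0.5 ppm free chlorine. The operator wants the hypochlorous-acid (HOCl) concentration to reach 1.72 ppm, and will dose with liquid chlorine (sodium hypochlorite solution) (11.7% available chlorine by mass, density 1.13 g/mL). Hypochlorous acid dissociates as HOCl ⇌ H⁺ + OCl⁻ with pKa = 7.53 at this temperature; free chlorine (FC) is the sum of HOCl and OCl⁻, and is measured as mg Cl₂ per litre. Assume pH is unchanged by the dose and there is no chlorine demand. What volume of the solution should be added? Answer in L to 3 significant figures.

[OCl⁻]/[HOCl] = 10^(pH − pKa) = 10^(7.2 − 7.53) = 0.4677; fraction as HOCl = 1/(1 + 0.4677) = 0.6813.
Free chlorine required for 1.72 ppm HOCl: 1.72 / 0.6813 = 2.525 ppm.
FC to add: 2.525 − 0.5 = 2.025 mg/L as Cl₂.
Cl₂ equivalent: 2.025 mg/L × 728,000 L = 1474 g.
Product at 11.7% available Cl: 1474 / 0.117 = 12,600 g.
Volume: 12,600 g ÷ 1.13 g/mL = 11,150 mL.

11.1 L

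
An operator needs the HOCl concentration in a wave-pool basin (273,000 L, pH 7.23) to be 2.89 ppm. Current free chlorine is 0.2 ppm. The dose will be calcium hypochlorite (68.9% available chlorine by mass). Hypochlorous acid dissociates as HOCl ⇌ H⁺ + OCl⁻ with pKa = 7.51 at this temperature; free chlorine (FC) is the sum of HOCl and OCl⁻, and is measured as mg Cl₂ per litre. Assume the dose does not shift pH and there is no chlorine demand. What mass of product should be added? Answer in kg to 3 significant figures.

1.67 kg

[OCl⁻]/[HOCl] = 10^(pH − pKa) = 10^(7.23 − 7.51) = 0.5248; fraction as HOCl = 1/(1 + 0.5248) = 0.6558.
Free chlorine required for 2.89 ppm HOCl: 2.89 / 0.6558 = 4.407 ppm.
FC to add: 4.407 − 0.2 = 4.207 mg/L as Cl₂.
Cl₂ equivalent: 4.207 mg/L × 273,000 L = 1148 g.
Product at 68.9% available Cl: 1148 / 0.689 = 1667 g.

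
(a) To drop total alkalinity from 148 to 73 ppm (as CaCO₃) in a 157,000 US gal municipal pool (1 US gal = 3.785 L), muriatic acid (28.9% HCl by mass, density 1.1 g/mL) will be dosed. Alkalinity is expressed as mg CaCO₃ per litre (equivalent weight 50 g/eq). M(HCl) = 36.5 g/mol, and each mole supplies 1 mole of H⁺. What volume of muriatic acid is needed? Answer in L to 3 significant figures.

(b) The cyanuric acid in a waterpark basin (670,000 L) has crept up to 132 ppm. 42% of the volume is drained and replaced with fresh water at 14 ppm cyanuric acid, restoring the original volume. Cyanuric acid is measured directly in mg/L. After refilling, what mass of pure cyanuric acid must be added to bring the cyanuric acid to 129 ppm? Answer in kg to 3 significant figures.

(a) Volume: 157,000 US gal × 3.785 L/gal = 594,245 L.
(a) Alkalinity to neutralize: (148 − 73) = 75 mg/L as CaCO₃ × 594,245 L = 44,570 g as CaCO₃.
(a) Equivalents of H⁺ required: 44,570 ÷ 50 g/eq = 891.4 eq = 891.4 mol HCl.
(a) Mass of HCl: 891.4 × 36.5 = 32,530 g.
(a) Mass of 28.9% solution: 32,530 / 0.289 = 112,600 g.
(a) Volume: 112,600 g ÷ 1.1 g/mL = 102,300 mL.

(b) After draining 42% and refilling: 132 × 0.58 + 14 × 0.42 = 82.44 ppm.
(b) Deficit to target: 129 − 82.44 = 46.56 mg/L.
(b) Mass: 46.56 mg/L × 670,000 L = 31,200 g cyanuric acid.

(a) 102 L; (b) 31.2 kg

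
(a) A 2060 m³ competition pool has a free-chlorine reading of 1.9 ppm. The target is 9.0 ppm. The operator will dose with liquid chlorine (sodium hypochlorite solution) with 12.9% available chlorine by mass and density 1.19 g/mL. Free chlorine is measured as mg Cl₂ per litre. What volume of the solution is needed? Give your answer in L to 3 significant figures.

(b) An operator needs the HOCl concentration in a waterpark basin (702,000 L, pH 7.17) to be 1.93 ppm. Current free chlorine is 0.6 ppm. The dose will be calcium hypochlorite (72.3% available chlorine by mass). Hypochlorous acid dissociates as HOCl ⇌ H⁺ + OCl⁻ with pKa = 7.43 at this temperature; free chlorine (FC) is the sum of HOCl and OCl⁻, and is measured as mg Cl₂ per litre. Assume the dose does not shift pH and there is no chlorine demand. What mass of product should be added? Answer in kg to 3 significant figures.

(a) Volume: 2060 m³ = 2,060,000 L.
(a) Chlorine deficit: 9.0 − 1.9 = 7.1 ppm = 7.1 mg/L as Cl₂.
(a) Cl₂ equivalent needed: 7.1 mg/L × 2,060,000 L = 14,630,000 mg = 14,630 g.
(a) Product at 12.9% available chlorine: 14,630 / 0.129 = 113,400 g.
(a) Volume at density 1.19 g/mL: 113,400 g ÷ 1.19 g/mL = 95,280 mL.

(b) [OCl⁻]/[HOCl] = 10^(pH − pKa) = 10^(7.17 − 7.43) = 0.5495; fraction as HOCl = 1/(1 + 0.5495) = 0.6454.
(b) Free chlorine required for 1.93 ppm HOCl: 1.93 / 0.6454 = 2.991 ppm.
(b) FC to add: 2.991 − 0.6 = 2.391 mg/L as Cl₂.
(b) Cl₂ equivalent: 2.391 mg/L × 702,000 L = 1678 g.
(b) Product at 72.3% available Cl: 1678 / 0.723 = 2321 g.

(a) 95.3 L; (b) 2.32 kg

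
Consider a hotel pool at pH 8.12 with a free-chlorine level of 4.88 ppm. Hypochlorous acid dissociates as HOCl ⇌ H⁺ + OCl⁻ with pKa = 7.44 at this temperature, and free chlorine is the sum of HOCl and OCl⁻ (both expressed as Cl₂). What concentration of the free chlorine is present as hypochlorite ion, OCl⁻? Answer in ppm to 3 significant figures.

4.04 ppm

[OCl⁻]/[HOCl] = 10^(pH − pKa) = 10^(8.12 − 7.44) = 10^0.68 = 4.786.
Fraction as HOCl = 1 / (1 + 4.786) = 0.1728.
OCl⁻ = (1 − 0.1728) × 4.88 ppm = 4.037 ppm.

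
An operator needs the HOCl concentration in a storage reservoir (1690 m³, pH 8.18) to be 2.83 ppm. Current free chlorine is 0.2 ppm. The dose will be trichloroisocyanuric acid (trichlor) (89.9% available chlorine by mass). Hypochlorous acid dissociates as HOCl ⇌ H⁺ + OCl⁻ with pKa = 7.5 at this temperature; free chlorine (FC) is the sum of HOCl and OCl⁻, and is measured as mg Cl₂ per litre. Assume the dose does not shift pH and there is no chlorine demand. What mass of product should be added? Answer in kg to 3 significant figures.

30.4 kg

Volume: 1690 m³ = 1,690,000 L.
[OCl⁻]/[HOCl] = 10^(pH − pKa) = 10^(8.18 − 7.5) = 4.786; fraction as HOCl = 1/(1 + 4.786) = 0.1728.
Free chlorine required for 2.83 ppm HOCl: 2.83 / 0.1728 = 16.38 ppm.
FC to add: 16.38 − 0.2 = 16.18 mg/L as Cl₂.
Cl₂ equivalent: 16.18 mg/L × 1,690,000 L = 27,340 g.
Product at 89.9% available Cl: 27,340 / 0.899 = 30,410 g.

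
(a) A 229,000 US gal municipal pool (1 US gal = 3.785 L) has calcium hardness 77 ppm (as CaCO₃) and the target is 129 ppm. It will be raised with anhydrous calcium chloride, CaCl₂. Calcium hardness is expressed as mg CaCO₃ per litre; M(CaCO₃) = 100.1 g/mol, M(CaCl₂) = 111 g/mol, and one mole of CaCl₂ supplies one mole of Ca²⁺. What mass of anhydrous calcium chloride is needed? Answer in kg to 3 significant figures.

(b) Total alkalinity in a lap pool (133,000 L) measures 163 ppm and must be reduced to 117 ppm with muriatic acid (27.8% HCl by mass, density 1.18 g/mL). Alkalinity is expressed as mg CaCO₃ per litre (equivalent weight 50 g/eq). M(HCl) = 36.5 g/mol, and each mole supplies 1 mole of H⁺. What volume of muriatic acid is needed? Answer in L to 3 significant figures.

(a) Volume: 229,000 US gal × 3.785 L/gal = 866,765 L.
(a) Hardness to add: (129 − 77) = 52 mg/L as CaCO₃ × 866,765 L = 45,070 g as CaCO₃.
(a) Moles of Ca²⁺ (1 mol Ca²⁺ ≡ 1 mol CaCO₃): 45,070 / 100.1 g/mol = 450.3 mol.
(a) Mass of CaCl₂: 450.3 × 111 = 49,980 g.

(b) Alkalinity to neutralize: (163 − 117) = 46 mg/L as CaCO₃ × 133,000 L = 6118 g as CaCO₃.
(b) Equivalents of H⁺ required: 6118 ÷ 50 g/eq = 122.4 eq = 122.4 mol HCl.
(b) Mass of HCl: 122.4 × 36.5 = 4466 g.
(b) Mass of 27.8% solution: 4466 / 0.278 = 16,070 g.
(b) Volume: 16,070 g ÷ 1.18 g/mL = 13,610 mL.

(a) 50.0 kg; (b) 13.6 L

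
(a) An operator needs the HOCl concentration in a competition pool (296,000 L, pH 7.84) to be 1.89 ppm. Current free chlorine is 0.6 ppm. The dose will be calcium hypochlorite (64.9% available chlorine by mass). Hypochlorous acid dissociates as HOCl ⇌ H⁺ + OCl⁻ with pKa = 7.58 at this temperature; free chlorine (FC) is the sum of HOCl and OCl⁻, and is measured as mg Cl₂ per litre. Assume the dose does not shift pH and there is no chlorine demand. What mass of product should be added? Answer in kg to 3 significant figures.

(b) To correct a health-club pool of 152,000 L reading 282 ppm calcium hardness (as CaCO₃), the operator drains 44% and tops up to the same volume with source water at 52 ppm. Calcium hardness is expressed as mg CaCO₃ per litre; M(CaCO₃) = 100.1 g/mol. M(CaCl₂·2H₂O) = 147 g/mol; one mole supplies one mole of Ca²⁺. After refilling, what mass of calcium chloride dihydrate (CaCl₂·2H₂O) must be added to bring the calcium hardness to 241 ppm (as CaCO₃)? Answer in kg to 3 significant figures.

(a) 2.16 kg; (b) 13.4 kg

(a) [OCl⁻]/[HOCl] = 10^(pH − pKa) = 10^(7.84 − 7.58) = 1.82; fraction as HOCl = 1/(1 + 1.82) = 0.3546.
(a) Free chlorine required for 1.89 ppm HOCl: 1.89 / 0.3546 = 5.329 ppm.
(a) FC to add: 5.329 − 0.6 = 4.729 mg/L as Cl₂.
(a) Cl₂ equivalent: 4.729 mg/L × 296,000 L = 1400 g.
(a) Product at 64.9% available Cl: 1400 / 0.649 = 2157 g.

(b) After draining 44% and refilling: 282 × 0.56 + 52 × 0.44 = 180.8 ppm.
(b) Deficit to target: 241 − 180.8 = 60.2 mg/L.
(b) As CaCO₃: 60.2 mg/L × 152,000 L = 9150 g; ÷ 100.1 = 91.41 mol Ca²⁺.
(b) Mass: 91.41 × 147 = 13,440 g.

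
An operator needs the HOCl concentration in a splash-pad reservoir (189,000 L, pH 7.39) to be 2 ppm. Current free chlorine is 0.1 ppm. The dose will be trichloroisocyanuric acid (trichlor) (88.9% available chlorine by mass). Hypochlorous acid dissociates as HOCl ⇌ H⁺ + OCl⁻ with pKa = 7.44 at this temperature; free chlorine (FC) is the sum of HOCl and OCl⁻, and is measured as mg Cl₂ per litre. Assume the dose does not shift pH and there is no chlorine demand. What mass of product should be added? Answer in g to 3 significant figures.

[OCl⁻]/[HOCl] = 10^(pH − pKa) = 10^(7.39 − 7.44) = 0.8913; fraction as HOCl = 1/(1 + 0.8913) = 0.5288.
Free chlorine required for 2 ppm HOCl: 2 / 0.5288 = 3.783 ppm.
FC to add: 3.783 − 0.1 = 3.683 mg/L as Cl₂.
Cl₂ equivalent: 3.683 mg/L × 189,000 L = 696 g.
Product at 88.9% available Cl: 696 / 0.889 = 782.9 g.

783 g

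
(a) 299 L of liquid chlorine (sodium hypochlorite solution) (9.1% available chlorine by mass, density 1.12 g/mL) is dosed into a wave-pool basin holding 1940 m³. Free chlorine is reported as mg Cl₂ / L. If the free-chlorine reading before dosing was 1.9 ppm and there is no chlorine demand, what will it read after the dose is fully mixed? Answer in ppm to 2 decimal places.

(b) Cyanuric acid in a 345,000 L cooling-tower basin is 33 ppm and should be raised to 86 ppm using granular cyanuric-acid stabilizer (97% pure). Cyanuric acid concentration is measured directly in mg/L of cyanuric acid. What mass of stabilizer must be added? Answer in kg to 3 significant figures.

(a) Volume: 1940 m³ = 1,940,000 L.
(a) Mass of solution: 299 L × 1000 mL/L × 1.12 g/mL = 334,900 g.
(a) Available chlorine delivered: 334,900 g × 0.091 = 30,470 g as Cl₂.
(a) Concentration rise: 30,470 g / 1,940,000 L = 15.71 mg/L = 15.71 ppm.
(a) Final FC: 1.9 + 15.71 = 17.61 ppm.

(b) CYA to add: (86 − 33) = 53 mg/L × 345,000 L = 18,280 g cyanuric acid.
(b) At 97% purity: 18,280 / 0.97 = 18,850 g product.

(a) 17.61 ppm; (b) 18.9 kg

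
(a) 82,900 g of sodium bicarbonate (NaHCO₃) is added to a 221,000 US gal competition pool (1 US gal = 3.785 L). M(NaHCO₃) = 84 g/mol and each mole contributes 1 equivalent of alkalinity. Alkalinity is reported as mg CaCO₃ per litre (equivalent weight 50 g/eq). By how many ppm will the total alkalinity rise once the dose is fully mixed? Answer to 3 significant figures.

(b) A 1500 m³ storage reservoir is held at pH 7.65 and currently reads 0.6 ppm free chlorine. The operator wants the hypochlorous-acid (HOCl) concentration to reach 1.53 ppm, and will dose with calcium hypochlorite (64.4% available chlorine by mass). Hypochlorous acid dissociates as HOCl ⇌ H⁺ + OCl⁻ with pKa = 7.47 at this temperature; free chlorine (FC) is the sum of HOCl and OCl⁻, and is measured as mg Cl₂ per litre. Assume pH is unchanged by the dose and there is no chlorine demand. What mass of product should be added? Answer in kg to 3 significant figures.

(a) 59.0 ppm; (b) 7.56 kg

(a) Volume: 221,000 US gal × 3.785 L/gal = 836,485 L.
(a) Moles of NaHCO₃: 82,900 g ÷ 84 g/mol = 986.9 mol → 986.9 eq of alkalinity.
(a) As CaCO₃: 986.9 eq × 50 g/eq = 49,350 g.
(a) Rise: 49,350 g / 836,485 L × 1000 = 58.99 mg/L.

(b) Volume: 1500 m³ = 1,500,000 L.
(b) [OCl⁻]/[HOCl] = 10^(pH − pKa) = 10^(7.65 − 7.47) = 1.514; fraction as HOCl = 1/(1 + 1.514) = 0.3978.
(b) Free chlorine required for 1.53 ppm HOCl: 1.53 / 0.3978 = 3.846 ppm.
(b) FC to add: 3.846 − 0.6 = 3.246 mg/L as Cl₂.
(b) Cl₂ equivalent: 3.246 mg/L × 1,500,000 L = 4869 g.
(b) Product at 64.4% available Cl: 4869 / 0.644 = 7560 g.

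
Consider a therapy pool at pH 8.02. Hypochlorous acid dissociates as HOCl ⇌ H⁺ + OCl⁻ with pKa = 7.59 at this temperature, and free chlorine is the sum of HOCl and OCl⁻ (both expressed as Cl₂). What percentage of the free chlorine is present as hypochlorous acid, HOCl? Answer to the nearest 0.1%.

27.1%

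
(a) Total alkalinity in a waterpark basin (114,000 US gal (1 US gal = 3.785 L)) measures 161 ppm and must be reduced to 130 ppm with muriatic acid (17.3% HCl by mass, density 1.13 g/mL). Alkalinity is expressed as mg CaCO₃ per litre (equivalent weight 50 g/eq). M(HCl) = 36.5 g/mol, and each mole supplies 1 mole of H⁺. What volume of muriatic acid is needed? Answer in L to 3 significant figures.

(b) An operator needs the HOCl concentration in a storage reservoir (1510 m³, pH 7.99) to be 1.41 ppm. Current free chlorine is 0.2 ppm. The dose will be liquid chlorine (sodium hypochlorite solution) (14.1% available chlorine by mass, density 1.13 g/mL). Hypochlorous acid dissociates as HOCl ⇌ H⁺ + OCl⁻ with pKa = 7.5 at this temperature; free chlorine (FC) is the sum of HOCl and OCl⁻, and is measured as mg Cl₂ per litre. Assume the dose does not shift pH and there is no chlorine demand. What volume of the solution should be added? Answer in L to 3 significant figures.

(a) Volume: 114,000 US gal × 3.785 L/gal = 431,490 L.
(a) Alkalinity to neutralize: (161 − 130) = 31 mg/L as CaCO₃ × 431,490 L = 13,380 g as CaCO₃.
(a) Equivalents of H⁺ required: 13,380 ÷ 50 g/eq = 267.5 eq = 267.5 mol HCl.
(a) Mass of HCl: 267.5 × 36.5 = 9765 g.
(a) Mass of 17.3% solution: 9765 / 0.173 = 56,440 g.
(a) Volume: 56,440 g ÷ 1.13 g/mL = 49,950 mL.

(b) Volume: 1510 m³ = 1,510,000 L.
(b) [OCl⁻]/[HOCl] = 10^(pH − pKa) = 10^(7.99 − 7.5) = 3.09; fraction as HOCl = 1/(1 + 3.09) = 0.2445.
(b) Free chlorine required for 1.41 ppm HOCl: 1.41 / 0.2445 = 5.767 ppm.
(b) FC to add: 5.767 − 0.2 = 5.567 mg/L as Cl₂.
(b) Cl₂ equivalent: 5.567 mg/L × 1,510,000 L = 8407 g.
(b) Product at 14.1% available Cl: 8407 / 0.141 = 59,620 g.
(b) Volume: 59,620 g ÷ 1.13 g/mL = 52,760 mL.

(a) 49.9 L; (b) 52.8 L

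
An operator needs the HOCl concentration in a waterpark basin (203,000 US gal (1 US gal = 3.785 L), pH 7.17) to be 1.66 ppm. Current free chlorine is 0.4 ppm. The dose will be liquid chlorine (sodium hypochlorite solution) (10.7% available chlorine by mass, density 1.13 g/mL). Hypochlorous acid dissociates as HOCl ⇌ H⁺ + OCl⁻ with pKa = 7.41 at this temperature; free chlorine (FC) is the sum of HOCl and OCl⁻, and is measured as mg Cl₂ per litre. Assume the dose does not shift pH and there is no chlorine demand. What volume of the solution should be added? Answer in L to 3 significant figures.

14.1 L

Volume: 203,000 US gal × 3.785 L/gal = 768,355 L.
[OCl⁻]/[HOCl] = 10^(pH − pKa) = 10^(7.17 − 7.41) = 0.5754; fraction as HOCl = 1/(1 + 0.5754) = 0.6347.
Free chlorine required for 1.66 ppm HOCl: 1.66 / 0.6347 = 2.615 ppm.
FC to add: 2.615 − 0.4 = 2.215 mg/L as Cl₂.
Cl₂ equivalent: 2.215 mg/L × 768,355 L = 1702 g.
Product at 10.7% available Cl: 1702 / 0.107 = 15,910 g.
Volume: 15,910 g ÷ 1.13 g/mL = 14,080 mL.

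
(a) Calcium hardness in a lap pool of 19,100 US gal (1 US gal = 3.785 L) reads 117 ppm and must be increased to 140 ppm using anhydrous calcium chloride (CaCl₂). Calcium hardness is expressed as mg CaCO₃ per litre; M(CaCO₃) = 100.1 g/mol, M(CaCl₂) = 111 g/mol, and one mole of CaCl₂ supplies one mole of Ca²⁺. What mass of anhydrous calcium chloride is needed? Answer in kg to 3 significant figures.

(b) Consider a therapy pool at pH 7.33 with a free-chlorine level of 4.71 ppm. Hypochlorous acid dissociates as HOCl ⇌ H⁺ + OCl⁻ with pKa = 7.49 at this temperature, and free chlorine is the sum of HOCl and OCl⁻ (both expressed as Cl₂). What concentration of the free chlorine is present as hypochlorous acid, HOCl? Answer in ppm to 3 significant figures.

(a) 1.84 kg; (b) 2.78 ppm

(a) Volume: 19,100 US gal × 3.785 L/gal = 72,294 L.
(a) Hardness to add: (140 − 117) = 23 mg/L as CaCO₃ × 72,294 L = 1663 g as CaCO₃.
(a) Moles of Ca²⁺ (1 mol Ca²⁺ ≡ 1 mol CaCO₃): 1663 / 100.1 g/mol = 16.61 mol.
(a) Mass of CaCl₂: 16.61 × 111 = 1844 g.

(b) [OCl⁻]/[HOCl] = 10^(pH − pKa) = 10^(7.33 − 7.49) = 10^-0.16 = 0.6918.
(b) Fraction as HOCl = 1 / (1 + 0.6918) = 0.5911.
(b) HOCl = 0.5911 × 4.71 ppm = 2.784 ppm.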